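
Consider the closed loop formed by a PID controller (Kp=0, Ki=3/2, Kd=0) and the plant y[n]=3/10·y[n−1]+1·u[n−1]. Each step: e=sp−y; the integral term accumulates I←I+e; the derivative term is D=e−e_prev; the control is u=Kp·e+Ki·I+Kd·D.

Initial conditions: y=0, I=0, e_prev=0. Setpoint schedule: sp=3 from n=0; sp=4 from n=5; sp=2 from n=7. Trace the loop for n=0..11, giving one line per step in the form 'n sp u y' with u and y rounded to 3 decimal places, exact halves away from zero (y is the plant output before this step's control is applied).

(exact arithmetic carried between steps; '≈' marks a value shown rounded to 6 d.p. or computed from one; I and e_prev carry over from the previous line; the table rounds u and y to 3 d.p., halves away from zero)
n=0: y=0, sp=3, e=sp−y=3; I=3, D=e−e_prev=3; u=0·3+3/2·3+0·3=4.5; next y=3/10·0+1·4.5=4.5
n=1: y=4.5, sp=3, e=sp−y=-1.5; I=1.5, D=e−e_prev=-4.5; u=0·(-1.5)+3/2·1.5+0·(-4.5)=2.25; next y=3/10·4.5+1·2.25=3.6
n=2: y=3.6, sp=3, e=sp−y=-0.6; I=0.9, D=e−e_prev=0.9; u=0·(-0.6)+3/2·0.9+0·0.9=1.35; next y=3/10·3.6+1·1.35=2.43
n=3: y=2.43, sp=3, e=sp−y=0.57; I=1.47, D=e−e_prev=1.17; u=0·0.57+3/2·1.47+0·1.17=2.205; next y=3/10·2.43+1·2.205=2.934
n=4: y=2.934, sp=3, e=sp−y=0.066; I=1.536, D=e−e_prev=-0.504; u=0·0.066+3/2·1.536+0·(-0.504)=2.304; next y=3/10·2.934+1·2.304=3.1842
n=5: y=3.1842, sp=4, e=sp−y=0.8158; I=2.3518, D=e−e_prev=0.7498; u=0·0.8158+3/2·2.3518+0·0.7498=3.5277; next y=3/10·3.1842+1·3.5277=4.48296
n=6: y=4.48296, sp=4, e=sp−y=-0.48296; I=1.86884, D=e−e_prev=-1.29876; u=0·(-0.48296)+3/2·1.86884+0·(-1.29876)=2.80326; next y=3/10·4.48296+1·2.80326=4.148148
n=7: y=4.148148, sp=2, e=sp−y=-2.148148; I=-0.279308, D=e−e_prev=-1.665188; u=0·(-2.148148)+3/2·(-0.279308)+0·(-1.665188)=-0.418962; next y=3/10·4.148148+1·(-0.418962)≈0.825482
n=8: y≈0.825482, sp=2, e=sp−y≈1.174518; I≈0.895210, D=e−e_prev≈3.322666; u=0·1.174518+3/2·0.895210+0·3.322666≈1.342814; next y=3/10·0.825482+1·1.342814≈1.590459
n=9: y≈1.590459, sp=2, e=sp−y≈0.409541; I≈1.304750, D=e−e_prev≈-0.764977; u=0·0.409541+3/2·1.304750+0·(-0.764977)≈1.957126; next y=3/10·1.590459+1·1.957126≈2.434263
n=10: y≈2.434263, sp=2, e=sp−y≈-0.434263; I≈0.870487, D=e−e_prev≈-0.843804; u=0·(-0.434263)+3/2·0.870487+0·(-0.843804)≈1.305731; next y=3/10·2.434263+1·1.305731≈2.036010
n=11: y≈2.036010, sp=2, e=sp−y≈-0.036010; I≈0.834477, D=e−e_prev≈0.398254; u=0·(-0.036010)+3/2·0.834477+0·0.398254≈1.251716; next y=3/10·2.036010+1·1.251716≈1.862519

0 3 4.500 0.000
1 3 2.250 4.500
2 3 1.350 3.600
3 3 2.205 2.430
4 3 2.304 2.934
5 4 3.528 3.184
6 4 2.803 4.483
7 2 -0.419 4.148
8 2 1.343 0.825
9 2 1.957 1.590
10 2 1.306 2.434
11 2 1.252 2.036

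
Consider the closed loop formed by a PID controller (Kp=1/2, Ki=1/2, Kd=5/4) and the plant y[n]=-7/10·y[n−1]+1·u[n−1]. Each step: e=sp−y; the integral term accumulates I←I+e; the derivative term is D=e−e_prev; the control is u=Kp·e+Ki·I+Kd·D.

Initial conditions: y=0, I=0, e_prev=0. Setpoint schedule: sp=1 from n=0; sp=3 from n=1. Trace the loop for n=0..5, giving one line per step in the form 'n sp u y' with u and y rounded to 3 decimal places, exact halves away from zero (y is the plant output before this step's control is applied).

(exact arithmetic carried between steps; '≈' marks a value shown rounded to 6 d.p. or computed from one; I and e_prev carry over from the previous line; the table rounds u and y to 3 d.p., halves away from zero)
n=0: y=0, sp=1, e=sp−y=1; I=1, D=e−e_prev=1; u=1/2·1+1/2·1+5/4·1=2.25; next y=-7/10·0+1·2.25=2.25
n=1: y=2.25, sp=3, e=sp−y=0.75; I=1.75, D=e−e_prev=-0.25; u=1/2·0.75+1/2·1.75+5/4·(-0.25)=0.9375; next y=-7/10·2.25+1·0.9375=-0.6375
n=2: y=-0.6375, sp=3, e=sp−y=3.6375; I=5.3875, D=e−e_prev=2.8875; u=1/2·3.6375+1/2·5.3875+5/4·2.8875=8.121875; next y=-7/10·(-0.6375)+1·8.121875=8.568125
n=3: y=8.568125, sp=3, e=sp−y=-5.568125; I=-0.180625, D=e−e_prev=-9.205625; u=1/2·(-5.568125)+1/2·(-0.180625)+5/4·(-9.205625)≈-14.381406; next y=-7/10·8.568125+1·(-14.381406)≈-20.379094
n=4: y≈-20.379094, sp=3, e=sp−y≈23.379094; I≈23.198469, D=e−e_prev≈28.947219; u=1/2·23.379094+1/2·23.198469+5/4·28.947219≈59.472805; next y=-7/10·(-20.379094)+1·59.472805≈73.738170
n=5: y≈73.738170, sp=3, e=sp−y≈-70.738170; I≈-47.539702, D=e−e_prev≈-94.117264; u=1/2·(-70.738170)+1/2·(-47.539702)+5/4·(-94.117264)≈-176.785516; next y=-7/10·73.738170+1·(-176.785516)≈-228.402235

0 1 2.250 0.000
1 3 0.938 2.250
2 3 8.122 -0.638
3 3 -14.381 8.568
4 3 59.473 -20.379
5 3 -176.786 73.738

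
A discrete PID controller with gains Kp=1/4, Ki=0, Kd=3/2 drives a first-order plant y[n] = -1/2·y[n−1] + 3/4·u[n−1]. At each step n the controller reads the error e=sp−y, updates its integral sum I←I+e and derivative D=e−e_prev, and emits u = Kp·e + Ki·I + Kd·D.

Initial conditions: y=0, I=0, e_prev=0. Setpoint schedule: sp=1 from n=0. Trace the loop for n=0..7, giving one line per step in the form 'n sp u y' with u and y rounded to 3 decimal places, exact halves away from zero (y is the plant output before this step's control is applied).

(exact arithmetic carried between steps; '≈' marks a value shown rounded to 6 d.p. or computed from one; I and e_prev carry over from the previous line; the table rounds u and y to 3 d.p., halves away from zero)
n=0: y=0, sp=1, e=sp−y=1; I=1, D=e−e_prev=1; u=1/4·1+0·1+3/2·1=1.75; next y=-1/2·0+3/4·1.75=1.3125
n=1: y=1.3125, sp=1, e=sp−y=-0.3125; I=0.6875, D=e−e_prev=-1.3125; u=1/4·(-0.3125)+0·0.6875+3/2·(-1.3125)=-2.046875; next y=-1/2·1.3125+3/4·(-2.046875)≈-2.191406
n=2: y≈-2.191406, sp=1, e=sp−y≈3.191406; I≈3.878906, D=e−e_prev≈3.503906; u=1/4·3.191406+0·3.878906+3/2·3.503906≈6.053711; next y=-1/2·(-2.191406)+3/4·6.053711≈5.635986
n=3: y≈5.635986, sp=1, e=sp−y≈-4.635986; I≈-0.757080, D=e−e_prev≈-7.827393; u=1/4·(-4.635986)+0·(-0.757080)+3/2·(-7.827393)≈-12.900085; next y=-1/2·5.635986+3/4·(-12.900085)≈-12.493057
n=4: y≈-12.493057, sp=1, e=sp−y≈13.493057; I≈12.735977, D=e−e_prev≈18.129044; u=1/4·13.493057+0·12.735977+3/2·18.129044≈30.566830; next y=-1/2·(-12.493057)+3/4·30.566830≈29.171651
n=5: y≈29.171651, sp=1, e=sp−y≈-28.171651; I≈-15.435674, D=e−e_prev≈-41.664708; u=1/4·(-28.171651)+0·(-15.435674)+3/2·(-41.664708)≈-69.539975; next y=-1/2·29.171651+3/4·(-69.539975)≈-66.740807
n=6: y≈-66.740807, sp=1, e=sp−y≈67.740807; I≈52.305133, D=e−e_prev≈95.912458; u=1/4·67.740807+0·52.305133+3/2·95.912458≈160.803888; next y=-1/2·(-66.740807)+3/4·160.803888≈153.973319
n=7: y≈153.973319, sp=1, e=sp−y≈-152.973319; I≈-100.668186, D=e−e_prev≈-220.714126; u=1/4·(-152.973319)+0·(-100.668186)+3/2·(-220.714126)≈-369.314519; next y=-1/2·153.973319+3/4·(-369.314519)≈-353.972549

0 1 1.750 0.000
1 1 -2.047 1.313
2 1 6.054 -2.191
3 1 -12.900 5.636
4 1 30.567 -12.493
5 1 -69.540 29.172
6 1 160.804 -66.741
7 1 -369.315 153.973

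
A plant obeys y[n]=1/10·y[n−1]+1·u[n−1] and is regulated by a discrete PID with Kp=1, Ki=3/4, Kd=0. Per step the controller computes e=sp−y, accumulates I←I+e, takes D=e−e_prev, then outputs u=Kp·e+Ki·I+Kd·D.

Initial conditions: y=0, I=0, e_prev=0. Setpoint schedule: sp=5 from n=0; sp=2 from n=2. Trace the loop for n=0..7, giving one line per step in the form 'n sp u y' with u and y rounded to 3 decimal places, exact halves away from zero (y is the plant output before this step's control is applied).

0 5 8.750 0.000
1 5 -2.813 8.750
2 2 7.828 -1.938
3 2 -5.970 7.634
4 2 12.276 -5.206
5 2 -12.002 11.755
6 2 20.199 -10.826
7 2 -22.581 19.116

(exact arithmetic carried between steps; '≈' marks a value shown rounded to 6 d.p. or computed from one; I and e_prev carry over from the previous line; the table rounds u and y to 3 d.p., halves away from zero)
n=0: y=0, sp=5, e=sp−y=5; I=5, D=e−e_prev=5; u=1·5+3/4·5+0·5=8.75; next y=1/10·0+1·8.75=8.75
n=1: y=8.75, sp=5, e=sp−y=-3.75; I=1.25, D=e−e_prev=-8.75; u=1·(-3.75)+3/4·1.25+0·(-8.75)=-2.8125; next y=1/10·8.75+1·(-2.8125)=-1.9375
n=2: y=-1.9375, sp=2, e=sp−y=3.9375; I=5.1875, D=e−e_prev=7.6875; u=1·3.9375+3/4·5.1875+0·7.6875=7.828125; next y=1/10·(-1.9375)+1·7.828125=7.634375
n=3: y=7.634375, sp=2, e=sp−y=-5.634375; I=-0.446875, D=e−e_prev=-9.571875; u=1·(-5.634375)+3/4·(-0.446875)+0·(-9.571875)≈-5.969531; next y=1/10·7.634375+1·(-5.969531)≈-5.206094
n=4: y≈-5.206094, sp=2, e=sp−y≈7.206094; I≈6.759219, D=e−e_prev≈12.840469; u=1·7.206094+3/4·6.759219+0·12.840469≈12.275508; next y=1/10·(-5.206094)+1·12.275508≈11.754898
n=5: y≈11.754898, sp=2, e=sp−y≈-9.754898; I≈-2.995680, D=e−e_prev≈-16.960992; u=1·(-9.754898)+3/4·(-2.995680)+0·(-16.960992)≈-12.001658; next y=1/10·11.754898+1·(-12.001658)≈-10.826168
n=6: y≈-10.826168, sp=2, e=sp−y≈12.826168; I≈9.830489, D=e−e_prev≈22.581067; u=1·12.826168+3/4·9.830489+0·22.581067≈20.199035; next y=1/10·(-10.826168)+1·20.199035≈19.116418
n=7: y≈19.116418, sp=2, e=sp−y≈-17.116418; I≈-7.285929, D=e−e_prev≈-29.942586; u=1·(-17.116418)+3/4·(-7.285929)+0·(-29.942586)≈-22.580865; next y=1/10·19.116418+1·(-22.580865)≈-20.669223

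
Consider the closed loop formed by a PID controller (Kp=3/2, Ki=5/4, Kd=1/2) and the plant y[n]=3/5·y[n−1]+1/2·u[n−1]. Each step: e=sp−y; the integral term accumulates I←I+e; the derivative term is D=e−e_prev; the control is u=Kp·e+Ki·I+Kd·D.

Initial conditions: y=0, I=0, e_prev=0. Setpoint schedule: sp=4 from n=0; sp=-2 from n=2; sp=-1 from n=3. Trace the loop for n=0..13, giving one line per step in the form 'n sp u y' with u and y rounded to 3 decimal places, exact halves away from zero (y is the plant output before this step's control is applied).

(exact arithmetic carried between steps; '≈' marks a value shown rounded to 6 d.p. or computed from one; I and e_prev carry over from the previous line; the table rounds u and y to 3 d.p., halves away from zero)
n=0: y=0, sp=4, e=sp−y=4; I=4, D=e−e_prev=4; u=3/2·4+5/4·4+1/2·4=13; next y=3/5·0+1/2·13=6.5
n=1: y=6.5, sp=4, e=sp−y=-2.5; I=1.5, D=e−e_prev=-6.5; u=3/2·(-2.5)+5/4·1.5+1/2·(-6.5)=-5.125; next y=3/5·6.5+1/2·(-5.125)=1.3375
n=2: y=1.3375, sp=-2, e=sp−y=-3.3375; I=-1.8375, D=e−e_prev=-0.8375; u=3/2·(-3.3375)+5/4·(-1.8375)+1/2·(-0.8375)=-7.721875; next y=3/5·1.3375+1/2·(-7.721875)≈-3.058438
n=3: y≈-3.058438, sp=-1, e=sp−y≈2.058438; I≈0.220938, D=e−e_prev≈5.395938; u=3/2·2.058438+5/4·0.220938+1/2·5.395938≈6.061797; next y=3/5·(-3.058438)+1/2·6.061797≈1.195836
n=4: y≈1.195836, sp=-1, e=sp−y≈-2.195836; I≈-1.974898, D=e−e_prev≈-4.254273; u=3/2·(-2.195836)+5/4·(-1.974898)+1/2·(-4.254273)≈-7.889514; next y=3/5·1.195836+1/2·(-7.889514)≈-3.227255
n=5: y≈-3.227255, sp=-1, e=sp−y≈2.227255; I≈0.252357, D=e−e_prev≈4.423091; u=3/2·2.227255+5/4·0.252357+1/2·4.423091≈5.867875; next y=3/5·(-3.227255)+1/2·5.867875≈0.997584
n=6: y≈0.997584, sp=-1, e=sp−y≈-1.997584; I≈-1.745227, D=e−e_prev≈-4.224839; u=3/2·(-1.997584)+5/4·(-1.745227)+1/2·(-4.224839)≈-7.290330; next y=3/5·0.997584+1/2·(-7.290330)≈-3.046615
n=7: y≈-3.046615, sp=-1, e=sp−y≈2.046615; I≈0.301387, D=e−e_prev≈4.044199; u=3/2·2.046615+5/4·0.301387+1/2·4.044199≈5.468755; next y=3/5·(-3.046615)+1/2·5.468755≈0.906409
n=8: y≈0.906409, sp=-1, e=sp−y≈-1.906409; I≈-1.605022, D=e−e_prev≈-3.953023; u=3/2·(-1.906409)+5/4·(-1.605022)+1/2·(-3.953023)≈-6.842402; next y=3/5·0.906409+1/2·(-6.842402)≈-2.877356
n=9: y≈-2.877356, sp=-1, e=sp−y≈1.877356; I≈0.272334, D=e−e_prev≈3.783765; u=3/2·1.877356+5/4·0.272334+1/2·3.783765≈5.048333; next y=3/5·(-2.877356)+1/2·5.048333≈0.797753
n=10: y≈0.797753, sp=-1, e=sp−y≈-1.797753; I≈-1.525419, D=e−e_prev≈-3.675109; u=3/2·(-1.797753)+5/4·(-1.525419)+1/2·(-3.675109)≈-6.440958; next y=3/5·0.797753+1/2·(-6.440958)≈-2.741827
n=11: y≈-2.741827, sp=-1, e=sp−y≈1.741827; I≈0.216408, D=e−e_prev≈3.539581; u=3/2·1.741827+5/4·0.216408+1/2·3.539581≈4.653041; next y=3/5·(-2.741827)+1/2·4.653041≈0.681424
n=12: y≈0.681424, sp=-1, e=sp−y≈-1.681424; I≈-1.465016, D=e−e_prev≈-3.423251; u=3/2·(-1.681424)+5/4·(-1.465016)+1/2·(-3.423251)≈-6.065032; next y=3/5·0.681424+1/2·(-6.065032)≈-2.623662
n=13: y≈-2.623662, sp=-1, e=sp−y≈1.623662; I≈0.158645, D=e−e_prev≈3.305086; u=3/2·1.623662+5/4·0.158645+1/2·3.305086≈4.286342; next y=3/5·(-2.623662)+1/2·4.286342≈0.568974

0 4 13.000 0.000
1 4 -5.125 6.500
2 -2 -7.722 1.338
3 -1 6.062 -3.058
4 -1 -7.890 1.196
5 -1 5.868 -3.227
6 -1 -7.290 0.998
7 -1 5.469 -3.047
8 -1 -6.842 0.906
9 -1 5.048 -2.877
10 -1 -6.441 0.798
11 -1 4.653 -2.742
12 -1 -6.065 0.681
13 -1 4.286 -2.624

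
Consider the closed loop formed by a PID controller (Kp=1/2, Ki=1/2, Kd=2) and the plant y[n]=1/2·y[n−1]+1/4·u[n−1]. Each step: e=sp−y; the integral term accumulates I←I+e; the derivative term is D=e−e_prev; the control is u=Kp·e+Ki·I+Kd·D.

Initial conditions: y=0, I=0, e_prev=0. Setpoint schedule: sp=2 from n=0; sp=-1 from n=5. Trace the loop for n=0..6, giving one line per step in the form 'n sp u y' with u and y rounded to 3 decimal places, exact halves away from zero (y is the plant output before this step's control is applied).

(exact arithmetic carried between steps; '≈' marks a value shown rounded to 6 d.p. or computed from one; I and e_prev carry over from the previous line; the table rounds u and y to 3 d.p., halves away from zero)
n=0: y=0, sp=2, e=sp−y=2; I=2, D=e−e_prev=2; u=1/2·2+1/2·2+2·2=6; next y=1/2·0+1/4·6=1.5
n=1: y=1.5, sp=2, e=sp−y=0.5; I=2.5, D=e−e_prev=-1.5; u=1/2·0.5+1/2·2.5+2·(-1.5)=-1.5; next y=1/2·1.5+1/4·(-1.5)=0.375
n=2: y=0.375, sp=2, e=sp−y=1.625; I=4.125, D=e−e_prev=1.125; u=1/2·1.625+1/2·4.125+2·1.125=5.125; next y=1/2·0.375+1/4·5.125=1.46875
n=3: y=1.46875, sp=2, e=sp−y=0.53125; I=4.65625, D=e−e_prev=-1.09375; u=1/2·0.53125+1/2·4.65625+2·(-1.09375)=0.40625; next y=1/2·1.46875+1/4·0.40625≈0.835938
n=4: y≈0.835938, sp=2, e=sp−y≈1.164063; I≈5.820313, D=e−e_prev≈0.632813; u=1/2·1.164063+1/2·5.820313+2·0.632813≈4.757813; next y=1/2·0.835938+1/4·4.757813≈1.607422
n=5: y≈1.607422, sp=-1, e=sp−y≈-2.607422; I≈3.212891, D=e−e_prev≈-3.771484; u=1/2·(-2.607422)+1/2·3.212891+2·(-3.771484)≈-7.240234; next y=1/2·1.607422+1/4·(-7.240234)≈-1.006348
n=6: y≈-1.006348, sp=-1, e=sp−y≈0.006348; I≈3.219238, D=e−e_prev≈2.613770; u=1/2·0.006348+1/2·3.219238+2·2.613770≈6.840332; next y=1/2·(-1.006348)+1/4·6.840332≈1.206909

0 2 6.000 0.000
1 2 -1.500 1.500
2 2 5.125 0.375
3 2 0.406 1.469
4 2 4.758 0.836
5 -1 -7.240 1.607
6 -1 6.840 -1.006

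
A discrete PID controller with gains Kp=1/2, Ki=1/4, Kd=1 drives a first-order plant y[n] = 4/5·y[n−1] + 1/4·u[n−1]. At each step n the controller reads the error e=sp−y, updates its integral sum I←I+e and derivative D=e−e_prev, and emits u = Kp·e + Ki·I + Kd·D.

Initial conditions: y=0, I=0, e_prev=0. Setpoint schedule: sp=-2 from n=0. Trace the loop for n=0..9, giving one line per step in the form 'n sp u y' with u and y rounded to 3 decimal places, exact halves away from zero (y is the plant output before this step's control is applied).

0 -2 -3.500 0.000
1 -2 -0.469 -0.875
2 -2 -1.726 -0.817
3 -2 -1.495 -1.085
4 -2 -1.718 -1.242
5 -2 -1.747 -1.423
6 -2 -1.806 -1.575
7 -2 -1.826 -1.712
8 -2 -1.834 -1.826
9 -2 -1.829 -1.919

(exact arithmetic carried between steps; '≈' marks a value shown rounded to 6 d.p. or computed from one; I and e_prev carry over from the previous line; the table rounds u and y to 3 d.p., halves away from zero)
n=0: y=0, sp=-2, e=sp−y=-2; I=-2, D=e−e_prev=-2; u=1/2·(-2)+1/4·(-2)+1·(-2)=-3.5; next y=4/5·0+1/4·(-3.5)=-0.875
n=1: y=-0.875, sp=-2, e=sp−y=-1.125; I=-3.125, D=e−e_prev=0.875; u=1/2·(-1.125)+1/4·(-3.125)+1·0.875=-0.46875; next y=4/5·(-0.875)+1/4·(-0.46875)≈-0.817188
n=2: y≈-0.817188, sp=-2, e=sp−y≈-1.182813; I≈-4.307813, D=e−e_prev≈-0.057813; u=1/2·(-1.182813)+1/4·(-4.307813)+1·(-0.057813)≈-1.726172; next y=4/5·(-0.817188)+1/4·(-1.726172)≈-1.085293
n=3: y≈-1.085293, sp=-2, e=sp−y≈-0.914707; I≈-5.222520, D=e−e_prev≈0.268105; u=1/2·(-0.914707)+1/4·(-5.222520)+1·0.268105≈-1.494878; next y=4/5·(-1.085293)+1/4·(-1.494878)≈-1.241954
n=4: y≈-1.241954, sp=-2, e=sp−y≈-0.758046; I≈-5.980566, D=e−e_prev≈0.156661; u=1/2·(-0.758046)+1/4·(-5.980566)+1·0.156661≈-1.717504; next y=4/5·(-1.241954)+1/4·(-1.717504)≈-1.422939
n=5: y≈-1.422939, sp=-2, e=sp−y≈-0.577061; I≈-6.557627, D=e−e_prev≈0.180985; u=1/2·(-0.577061)+1/4·(-6.557627)+1·0.180985≈-1.746952; next y=4/5·(-1.422939)+1/4·(-1.746952)≈-1.575089
n=6: y≈-1.575089, sp=-2, e=sp−y≈-0.424911; I≈-6.982537, D=e−e_prev≈0.152150; u=1/2·(-0.424911)+1/4·(-6.982537)+1·0.152150≈-1.805940; next y=4/5·(-1.575089)+1/4·(-1.805940)≈-1.711556
n=7: y≈-1.711556, sp=-2, e=sp−y≈-0.288444; I≈-7.270981, D=e−e_prev≈0.136467; u=1/2·(-0.288444)+1/4·(-7.270981)+1·0.136467≈-1.825500; next y=4/5·(-1.711556)+1/4·(-1.825500)≈-1.825620
n=8: y≈-1.825620, sp=-2, e=sp−y≈-0.174380; I≈-7.445361, D=e−e_prev≈0.114064; u=1/2·(-0.174380)+1/4·(-7.445361)+1·0.114064≈-1.834466; next y=4/5·(-1.825620)+1/4·(-1.834466)≈-1.919113
n=9: y≈-1.919113, sp=-2, e=sp−y≈-0.080887; I≈-7.526249, D=e−e_prev≈0.093493; u=1/2·(-0.080887)+1/4·(-7.526249)+1·0.093493≈-1.828513; next y=4/5·(-1.919113)+1/4·(-1.828513)≈-1.992418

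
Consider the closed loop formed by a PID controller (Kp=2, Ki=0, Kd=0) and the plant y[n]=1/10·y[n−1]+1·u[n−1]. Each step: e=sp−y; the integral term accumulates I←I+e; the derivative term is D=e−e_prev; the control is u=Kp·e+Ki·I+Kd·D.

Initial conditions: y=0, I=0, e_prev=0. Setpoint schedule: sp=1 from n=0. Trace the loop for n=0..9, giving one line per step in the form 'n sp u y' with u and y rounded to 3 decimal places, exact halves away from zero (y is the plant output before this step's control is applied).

(exact arithmetic carried between steps; '≈' marks a value shown rounded to 6 d.p. or computed from one; I and e_prev carry over from the previous line; the table rounds u and y to 3 d.p., halves away from zero)
n=0: y=0, sp=1, e=sp−y=1; I=1, D=e−e_prev=1; u=2·1+0·1+0·1=2; next y=1/10·0+1·2=2
n=1: y=2, sp=1, e=sp−y=-1; I=0, D=e−e_prev=-2; u=2·(-1)+0·0+0·(-2)=-2; next y=1/10·2+1·(-2)=-1.8
n=2: y=-1.8, sp=1, e=sp−y=2.8; I=2.8, D=e−e_prev=3.8; u=2·2.8+0·2.8+0·3.8=5.6; next y=1/10·(-1.8)+1·5.6=5.42
n=3: y=5.42, sp=1, e=sp−y=-4.42; I=-1.62, D=e−e_prev=-7.22; u=2·(-4.42)+0·(-1.62)+0·(-7.22)=-8.84; next y=1/10·5.42+1·(-8.84)=-8.298
n=4: y=-8.298, sp=1, e=sp−y=9.298; I=7.678, D=e−e_prev=13.718; u=2·9.298+0·7.678+0·13.718=18.596; next y=1/10·(-8.298)+1·18.596=17.7662
n=5: y=17.7662, sp=1, e=sp−y=-16.7662; I=-9.0882, D=e−e_prev=-26.0642; u=2·(-16.7662)+0·(-9.0882)+0·(-26.0642)=-33.5324; next y=1/10·17.7662+1·(-33.5324)=-31.75578
n=6: y=-31.75578, sp=1, e=sp−y=32.75578; I=23.66758, D=e−e_prev=49.52198; u=2·32.75578+0·23.66758+0·49.52198=65.51156; next y=1/10·(-31.75578)+1·65.51156=62.335982
n=7: y=62.335982, sp=1, e=sp−y=-61.335982; I=-37.668402, D=e−e_prev=-94.091762; u=2·(-61.335982)+0·(-37.668402)+0·(-94.091762)=-122.671964; next y=1/10·62.335982+1·(-122.671964)≈-116.438366
n=8: y≈-116.438366, sp=1, e=sp−y≈117.438366; I≈79.769964, D=e−e_prev≈178.774348; u=2·117.438366+0·79.769964+0·178.774348≈234.876732; next y=1/10·(-116.438366)+1·234.876732≈223.232895
n=9: y≈223.232895, sp=1, e=sp−y≈-222.232895; I≈-142.462931, D=e−e_prev≈-339.671261; u=2·(-222.232895)+0·(-142.462931)+0·(-339.671261)≈-444.465790; next y=1/10·223.232895+1·(-444.465790)≈-422.142501

0 1 2.000 0.000
1 1 -2.000 2.000
2 1 5.600 -1.800
3 1 -8.840 5.420
4 1 18.596 -8.298
5 1 -33.532 17.766
6 1 65.512 -31.756
7 1 -122.672 62.336
8 1 234.877 -116.438
9 1 -444.466 223.233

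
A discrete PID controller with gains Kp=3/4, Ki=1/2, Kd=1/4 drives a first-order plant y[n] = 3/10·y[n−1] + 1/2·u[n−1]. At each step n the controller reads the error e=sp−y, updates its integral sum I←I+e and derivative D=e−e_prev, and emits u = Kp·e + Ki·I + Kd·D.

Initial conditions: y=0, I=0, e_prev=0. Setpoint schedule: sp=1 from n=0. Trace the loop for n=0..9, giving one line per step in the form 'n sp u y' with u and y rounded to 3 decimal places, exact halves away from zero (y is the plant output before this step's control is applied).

(exact arithmetic carried between steps; '≈' marks a value shown rounded to 6 d.p. or computed from one; I and e_prev carry over from the previous line; the table rounds u and y to 3 d.p., halves away from zero)
n=0: y=0, sp=1, e=sp−y=1; I=1, D=e−e_prev=1; u=3/4·1+1/2·1+1/4·1=1.5; next y=3/10·0+1/2·1.5=0.75
n=1: y=0.75, sp=1, e=sp−y=0.25; I=1.25, D=e−e_prev=-0.75; u=3/4·0.25+1/2·1.25+1/4·(-0.75)=0.625; next y=3/10·0.75+1/2·0.625=0.5375
n=2: y=0.5375, sp=1, e=sp−y=0.4625; I=1.7125, D=e−e_prev=0.2125; u=3/4·0.4625+1/2·1.7125+1/4·0.2125=1.25625; next y=3/10·0.5375+1/2·1.25625=0.789375
n=3: y=0.789375, sp=1, e=sp−y=0.210625; I=1.923125, D=e−e_prev=-0.251875; u=3/4·0.210625+1/2·1.923125+1/4·(-0.251875)≈1.056563; next y=3/10·0.789375+1/2·1.056563≈0.765094
n=4: y≈0.765094, sp=1, e=sp−y≈0.234906; I≈2.158031, D=e−e_prev≈0.024281; u=3/4·0.234906+1/2·2.158031+1/4·0.024281≈1.261266; next y=3/10·0.765094+1/2·1.261266≈0.860161
n=5: y≈0.860161, sp=1, e=sp−y≈0.139839; I≈2.297870, D=e−e_prev≈-0.095067; u=3/4·0.139839+1/2·2.297870+1/4·(-0.095067)≈1.230048; next y=3/10·0.860161+1/2·1.230048≈0.873072
n=6: y≈0.873072, sp=1, e=sp−y≈0.126928; I≈2.424798, D=e−e_prev≈-0.012911; u=3/4·0.126928+1/2·2.424798+1/4·(-0.012911)≈1.304367; next y=3/10·0.873072+1/2·1.304367≈0.914105
n=7: y≈0.914105, sp=1, e=sp−y≈0.085895; I≈2.510693, D=e−e_prev≈-0.041033; u=3/4·0.085895+1/2·2.510693+1/4·(-0.041033)≈1.309509; next y=3/10·0.914105+1/2·1.309509≈0.928986
n=8: y≈0.928986, sp=1, e=sp−y≈0.071014; I≈2.581707, D=e−e_prev≈-0.014881; u=3/4·0.071014+1/2·2.581707+1/4·(-0.014881)≈1.340393; next y=3/10·0.928986+1/2·1.340393≈0.948893
n=9: y≈0.948893, sp=1, e=sp−y≈0.051107; I≈2.632814, D=e−e_prev≈-0.019906; u=3/4·0.051107+1/2·2.632814+1/4·(-0.019906)≈1.349761; next y=3/10·0.948893+1/2·1.349761≈0.959548

0 1 1.500 0.000
1 1 0.625 0.750
2 1 1.256 0.538
3 1 1.057 0.789
4 1 1.261 0.765
5 1 1.230 0.860
6 1 1.304 0.873
7 1 1.310 0.914
8 1 1.340 0.929
9 1 1.350 0.949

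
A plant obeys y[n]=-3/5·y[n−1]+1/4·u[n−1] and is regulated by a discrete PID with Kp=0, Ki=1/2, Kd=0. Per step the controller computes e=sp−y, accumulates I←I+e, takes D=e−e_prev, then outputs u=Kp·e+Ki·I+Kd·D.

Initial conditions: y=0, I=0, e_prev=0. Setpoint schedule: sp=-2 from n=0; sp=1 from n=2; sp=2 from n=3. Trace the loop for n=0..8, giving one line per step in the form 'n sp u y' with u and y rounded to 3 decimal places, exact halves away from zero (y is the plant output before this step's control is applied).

0 -2 -1.000 0.000
1 -2 -1.875 -0.250
2 1 -1.216 -0.319
3 2 -0.159 -0.113
4 2 0.827 0.028
5 2 1.732 0.190
6 2 2.572 0.319
7 2 3.346 0.452
8 2 4.064 0.566

(exact arithmetic carried between steps; '≈' marks a value shown rounded to 6 d.p. or computed from one; I and e_prev carry over from the previous line; the table rounds u and y to 3 d.p., halves away from zero)
n=0: y=0, sp=-2, e=sp−y=-2; I=-2, D=e−e_prev=-2; u=0·(-2)+1/2·(-2)+0·(-2)=-1; next y=-3/5·0+1/4·(-1)=-0.25
n=1: y=-0.25, sp=-2, e=sp−y=-1.75; I=-3.75, D=e−e_prev=0.25; u=0·(-1.75)+1/2·(-3.75)+0·0.25=-1.875; next y=-3/5·(-0.25)+1/4·(-1.875)=-0.31875
n=2: y=-0.31875, sp=1, e=sp−y=1.31875; I=-2.43125, D=e−e_prev=3.06875; u=0·1.31875+1/2·(-2.43125)+0·3.06875=-1.215625; next y=-3/5·(-0.31875)+1/4·(-1.215625)≈-0.112656
n=3: y≈-0.112656, sp=2, e=sp−y≈2.112656; I≈-0.318594, D=e−e_prev≈0.793906; u=0·2.112656+1/2·(-0.318594)+0·0.793906≈-0.159297; next y=-3/5·(-0.112656)+1/4·(-0.159297)≈0.027770
n=4: y≈0.027770, sp=2, e=sp−y≈1.972230; I≈1.653637, D=e−e_prev≈-0.140426; u=0·1.972230+1/2·1.653637+0·(-0.140426)≈0.826818; next y=-3/5·0.027770+1/4·0.826818≈0.190043
n=5: y≈0.190043, sp=2, e=sp−y≈1.809957; I≈3.463594, D=e−e_prev≈-0.162273; u=0·1.809957+1/2·3.463594+0·(-0.162273)≈1.731797; next y=-3/5·0.190043+1/4·1.731797≈0.318924
n=6: y≈0.318924, sp=2, e=sp−y≈1.681076; I≈5.144670, D=e−e_prev≈-0.128881; u=0·1.681076+1/2·5.144670+0·(-0.128881)≈2.572335; next y=-3/5·0.318924+1/4·2.572335≈0.451730
n=7: y≈0.451730, sp=2, e=sp−y≈1.548270; I≈6.692941, D=e−e_prev≈-0.132806; u=0·1.548270+1/2·6.692941+0·(-0.132806)≈3.346470; next y=-3/5·0.451730+1/4·3.346470≈0.565580
n=8: y≈0.565580, sp=2, e=sp−y≈1.434420; I≈8.127361, D=e−e_prev≈-0.113850; u=0·1.434420+1/2·8.127361+0·(-0.113850)≈4.063680; next y=-3/5·0.565580+1/4·4.063680≈0.676572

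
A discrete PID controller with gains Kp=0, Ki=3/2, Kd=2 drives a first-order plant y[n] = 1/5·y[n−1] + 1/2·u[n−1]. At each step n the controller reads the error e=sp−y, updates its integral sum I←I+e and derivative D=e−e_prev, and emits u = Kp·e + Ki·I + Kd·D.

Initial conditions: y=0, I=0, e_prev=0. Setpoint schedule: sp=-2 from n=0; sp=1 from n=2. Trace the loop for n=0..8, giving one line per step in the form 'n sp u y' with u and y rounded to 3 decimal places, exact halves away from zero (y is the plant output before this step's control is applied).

0 -2 -7.000 0.000
1 -2 6.250 -3.500
2 1 -8.738 2.425
3 1 17.056 -3.884
4 1 -28.958 7.751
5 1 56.565 -12.929
6 1 -99.091 25.697
7 1 186.474 -44.406
8 1 -336.289 84.356

(exact arithmetic carried between steps; '≈' marks a value shown rounded to 6 d.p. or computed from one; I and e_prev carry over from the previous line; the table rounds u and y to 3 d.p., halves away from zero)
n=0: y=0, sp=-2, e=sp−y=-2; I=-2, D=e−e_prev=-2; u=0·(-2)+3/2·(-2)+2·(-2)=-7; next y=1/5·0+1/2·(-7)=-3.5
n=1: y=-3.5, sp=-2, e=sp−y=1.5; I=-0.5, D=e−e_prev=3.5; u=0·1.5+3/2·(-0.5)+2·3.5=6.25; next y=1/5·(-3.5)+1/2·6.25=2.425
n=2: y=2.425, sp=1, e=sp−y=-1.425; I=-1.925, D=e−e_prev=-2.925; u=0·(-1.425)+3/2·(-1.925)+2·(-2.925)=-8.7375; next y=1/5·2.425+1/2·(-8.7375)=-3.88375
n=3: y=-3.88375, sp=1, e=sp−y=4.88375; I=2.95875, D=e−e_prev=6.30875; u=0·4.88375+3/2·2.95875+2·6.30875=17.055625; next y=1/5·(-3.88375)+1/2·17.055625≈7.751063
n=4: y≈7.751063, sp=1, e=sp−y≈-6.751063; I≈-3.792313, D=e−e_prev≈-11.634813; u=0·(-6.751063)+3/2·(-3.792313)+2·(-11.634813)≈-28.958094; next y=1/5·7.751063+1/2·(-28.958094)≈-12.928834
n=5: y≈-12.928834, sp=1, e=sp−y≈13.928834; I≈10.136522, D=e−e_prev≈20.679897; u=0·13.928834+3/2·10.136522+2·20.679897≈56.564577; next y=1/5·(-12.928834)+1/2·56.564577≈25.696521
n=6: y≈25.696521, sp=1, e=sp−y≈-24.696521; I≈-14.560000, D=e−e_prev≈-38.625356; u=0·(-24.696521)+3/2·(-14.560000)+2·(-38.625356)≈-99.090711; next y=1/5·25.696521+1/2·(-99.090711)≈-44.406051
n=7: y≈-44.406051, sp=1, e=sp−y≈45.406051; I≈30.846052, D=e−e_prev≈70.102573; u=0·45.406051+3/2·30.846052+2·70.102573≈186.474223; next y=1/5·(-44.406051)+1/2·186.474223≈84.355901
n=8: y≈84.355901, sp=1, e=sp−y≈-83.355901; I≈-52.509849, D=e−e_prev≈-128.761952; u=0·(-83.355901)+3/2·(-52.509849)+2·(-128.761952)≈-336.288679; next y=1/5·84.355901+1/2·(-336.288679)≈-151.273159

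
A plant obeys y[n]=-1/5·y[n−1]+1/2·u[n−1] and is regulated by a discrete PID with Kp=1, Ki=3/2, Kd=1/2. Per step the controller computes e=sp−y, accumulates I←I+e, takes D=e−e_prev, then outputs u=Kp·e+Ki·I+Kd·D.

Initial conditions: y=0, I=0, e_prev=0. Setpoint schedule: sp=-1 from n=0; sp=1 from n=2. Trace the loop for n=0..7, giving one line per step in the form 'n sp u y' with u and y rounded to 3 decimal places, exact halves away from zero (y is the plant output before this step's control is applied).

0 -1 -3.000 0.000
1 -1 0.500 -1.500
2 1 0.350 0.550
3 1 2.505 0.065
4 1 0.142 1.240
5 1 4.619 -0.177
6 1 -1.890 2.345
7 1 8.631 -1.414

(exact arithmetic carried between steps; '≈' marks a value shown rounded to 6 d.p. or computed from one; I and e_prev carry over from the previous line; the table rounds u and y to 3 d.p., halves away from zero)
n=0: y=0, sp=-1, e=sp−y=-1; I=-1, D=e−e_prev=-1; u=1·(-1)+3/2·(-1)+1/2·(-1)=-3; next y=-1/5·0+1/2·(-3)=-1.5
n=1: y=-1.5, sp=-1, e=sp−y=0.5; I=-0.5, D=e−e_prev=1.5; u=1·0.5+3/2·(-0.5)+1/2·1.5=0.5; next y=-1/5·(-1.5)+1/2·0.5=0.55
n=2: y=0.55, sp=1, e=sp−y=0.45; I=-0.05, D=e−e_prev=-0.05; u=1·0.45+3/2·(-0.05)+1/2·(-0.05)=0.35; next y=-1/5·0.55+1/2·0.35=0.065
n=3: y=0.065, sp=1, e=sp−y=0.935; I=0.885, D=e−e_prev=0.485; u=1·0.935+3/2·0.885+1/2·0.485=2.505; next y=-1/5·0.065+1/2·2.505=1.2395
n=4: y=1.2395, sp=1, e=sp−y=-0.2395; I=0.6455, D=e−e_prev=-1.1745; u=1·(-0.2395)+3/2·0.6455+1/2·(-1.1745)=0.1415; next y=-1/5·1.2395+1/2·0.1415=-0.17715
n=5: y=-0.17715, sp=1, e=sp−y=1.17715; I=1.82265, D=e−e_prev=1.41665; u=1·1.17715+3/2·1.82265+1/2·1.41665=4.61945; next y=-1/5·(-0.17715)+1/2·4.61945=2.345155
n=6: y=2.345155, sp=1, e=sp−y=-1.345155; I=0.477495, D=e−e_prev=-2.522305; u=1·(-1.345155)+3/2·0.477495+1/2·(-2.522305)=-1.890065; next y=-1/5·2.345155+1/2·(-1.890065)≈-1.414064
n=7: y≈-1.414064, sp=1, e=sp−y≈2.414064; I≈2.891559, D=e−e_prev≈3.759219; u=1·2.414064+3/2·2.891559+1/2·3.759219≈8.631011; next y=-1/5·(-1.414064)+1/2·8.631011≈4.598318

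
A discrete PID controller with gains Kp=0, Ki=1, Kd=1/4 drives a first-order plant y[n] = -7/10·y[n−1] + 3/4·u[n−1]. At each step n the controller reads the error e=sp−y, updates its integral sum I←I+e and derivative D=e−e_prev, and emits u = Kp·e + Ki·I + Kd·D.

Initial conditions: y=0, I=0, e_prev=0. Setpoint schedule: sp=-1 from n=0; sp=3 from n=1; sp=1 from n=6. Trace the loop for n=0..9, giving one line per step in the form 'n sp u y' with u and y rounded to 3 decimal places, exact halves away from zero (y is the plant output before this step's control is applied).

(exact arithmetic carried between steps; '≈' marks a value shown rounded to 6 d.p. or computed from one; I and e_prev carry over from the previous line; the table rounds u and y to 3 d.p., halves away from zero)
n=0: y=0, sp=-1, e=sp−y=-1; I=-1, D=e−e_prev=-1; u=0·(-1)+1·(-1)+1/4·(-1)=-1.25; next y=-7/10·0+3/4·(-1.25)=-0.9375
n=1: y=-0.9375, sp=3, e=sp−y=3.9375; I=2.9375, D=e−e_prev=4.9375; u=0·3.9375+1·2.9375+1/4·4.9375=4.171875; next y=-7/10·(-0.9375)+3/4·4.171875≈3.785156
n=2: y≈3.785156, sp=3, e=sp−y≈-0.785156; I≈2.152344, D=e−e_prev≈-4.722656; u=0·(-0.785156)+1·2.152344+1/4·(-4.722656)≈0.971680; next y=-7/10·3.785156+3/4·0.971680≈-1.920850
n=3: y≈-1.920850, sp=3, e=sp−y≈4.920850; I≈7.073193, D=e−e_prev≈5.706006; u=0·4.920850+1·7.073193+1/4·5.706006≈8.499695; next y=-7/10·(-1.920850)+3/4·8.499695≈7.719366
n=4: y≈7.719366, sp=3, e=sp−y≈-4.719366; I≈2.353828, D=e−e_prev≈-9.640215; u=0·(-4.719366)+1·2.353828+1/4·(-9.640215)≈-0.056226; next y=-7/10·7.719366+3/4·(-0.056226)≈-5.445726
n=5: y≈-5.445726, sp=3, e=sp−y≈8.445726; I≈10.799553, D=e−e_prev≈13.165092; u=0·8.445726+1·10.799553+1/4·13.165092≈14.090826; next y=-7/10·(-5.445726)+3/4·14.090826≈14.380128
n=6: y≈14.380128, sp=1, e=sp−y≈-13.380128; I≈-2.580574, D=e−e_prev≈-21.825854; u=0·(-13.380128)+1·(-2.580574)+1/4·(-21.825854)≈-8.037038; next y=-7/10·14.380128+3/4·(-8.037038)≈-16.093868
n=7: y≈-16.093868, sp=1, e=sp−y≈17.093868; I≈14.513293, D=e−e_prev≈30.473996; u=0·17.093868+1·14.513293+1/4·30.473996≈22.131792; next y=-7/10·(-16.093868)+3/4·22.131792≈27.864552
n=8: y≈27.864552, sp=1, e=sp−y≈-26.864552; I≈-12.351258, D=e−e_prev≈-43.958420; u=0·(-26.864552)+1·(-12.351258)+1/4·(-43.958420)≈-23.340863; next y=-7/10·27.864552+3/4·(-23.340863)≈-37.010834
n=9: y≈-37.010834, sp=1, e=sp−y≈38.010834; I≈25.659575, D=e−e_prev≈64.875385; u=0·38.010834+1·25.659575+1/4·64.875385≈41.878422; next y=-7/10·(-37.010834)+3/4·41.878422≈57.316400

0 -1 -1.250 0.000
1 3 4.172 -0.938
2 3 0.972 3.785
3 3 8.500 -1.921
4 3 -0.056 7.719
5 3 14.091 -5.446
6 1 -8.037 14.380
7 1 22.132 -16.094
8 1 -23.341 27.865
9 1 41.878 -37.011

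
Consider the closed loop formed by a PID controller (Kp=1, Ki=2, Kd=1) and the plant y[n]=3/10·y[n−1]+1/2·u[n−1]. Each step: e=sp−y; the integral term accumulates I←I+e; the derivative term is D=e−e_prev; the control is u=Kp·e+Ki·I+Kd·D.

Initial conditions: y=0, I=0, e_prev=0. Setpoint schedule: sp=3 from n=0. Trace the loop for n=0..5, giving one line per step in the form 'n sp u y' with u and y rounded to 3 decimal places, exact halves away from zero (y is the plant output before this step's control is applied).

0 3 12.000 0.000
1 3 -9.000 6.000
2 3 25.800 -2.700
3 3 -30.660 12.090
4 3 61.122 -11.703
5 3 -88.277 27.050

(exact arithmetic carried between steps; '≈' marks a value shown rounded to 6 d.p. or computed from one; I and e_prev carry over from the previous line; the table rounds u and y to 3 d.p., halves away from zero)
n=0: y=0, sp=3, e=sp−y=3; I=3, D=e−e_prev=3; u=1·3+2·3+1·3=12; next y=3/10·0+1/2·12=6
n=1: y=6, sp=3, e=sp−y=-3; I=0, D=e−e_prev=-6; u=1·(-3)+2·0+1·(-6)=-9; next y=3/10·6+1/2·(-9)=-2.7
n=2: y=-2.7, sp=3, e=sp−y=5.7; I=5.7, D=e−e_prev=8.7; u=1·5.7+2·5.7+1·8.7=25.8; next y=3/10·(-2.7)+1/2·25.8=12.09
n=3: y=12.09, sp=3, e=sp−y=-9.09; I=-3.39, D=e−e_prev=-14.79; u=1·(-9.09)+2·(-3.39)+1·(-14.79)=-30.66; next y=3/10·12.09+1/2·(-30.66)=-11.703
n=4: y=-11.703, sp=3, e=sp−y=14.703; I=11.313, D=e−e_prev=23.793; u=1·14.703+2·11.313+1·23.793=61.122; next y=3/10·(-11.703)+1/2·61.122=27.0501
n=5: y=27.0501, sp=3, e=sp−y=-24.0501; I=-12.7371, D=e−e_prev=-38.7531; u=1·(-24.0501)+2·(-12.7371)+1·(-38.7531)=-88.2774; next y=3/10·27.0501+1/2·(-88.2774)=-36.02367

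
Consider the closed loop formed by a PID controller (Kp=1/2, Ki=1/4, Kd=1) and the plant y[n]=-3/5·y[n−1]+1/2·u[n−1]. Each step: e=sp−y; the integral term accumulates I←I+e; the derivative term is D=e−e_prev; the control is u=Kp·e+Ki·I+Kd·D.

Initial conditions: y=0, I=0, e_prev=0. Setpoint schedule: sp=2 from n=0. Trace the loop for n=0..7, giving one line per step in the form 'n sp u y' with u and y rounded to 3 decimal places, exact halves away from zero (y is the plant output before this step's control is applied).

0 2 3.500 0.000
1 2 -1.063 1.750
2 2 6.580 -1.581
3 2 -6.041 4.239
4 2 16.373 -5.564
5 2 -21.443 11.525
6 2 44.296 -17.636
7 2 -68.097 32.730

(exact arithmetic carried between steps; '≈' marks a value shown rounded to 6 d.p. or computed from one; I and e_prev carry over from the previous line; the table rounds u and y to 3 d.p., halves away from zero)
n=0: y=0, sp=2, e=sp−y=2; I=2, D=e−e_prev=2; u=1/2·2+1/4·2+1·2=3.5; next y=-3/5·0+1/2·3.5=1.75
n=1: y=1.75, sp=2, e=sp−y=0.25; I=2.25, D=e−e_prev=-1.75; u=1/2·0.25+1/4·2.25+1·(-1.75)=-1.0625; next y=-3/5·1.75+1/2·(-1.0625)=-1.58125
n=2: y=-1.58125, sp=2, e=sp−y=3.58125; I=5.83125, D=e−e_prev=3.33125; u=1/2·3.58125+1/4·5.83125+1·3.33125≈6.579688; next y=-3/5·(-1.58125)+1/2·6.579688≈4.238594
n=3: y≈4.238594, sp=2, e=sp−y≈-2.238594; I≈3.592656, D=e−e_prev≈-5.819844; u=1/2·(-2.238594)+1/4·3.592656+1·(-5.819844)≈-6.040977; next y=-3/5·4.238594+1/2·(-6.040977)≈-5.563645
n=4: y≈-5.563645, sp=2, e=sp−y≈7.563645; I≈11.156301, D=e−e_prev≈9.802238; u=1/2·7.563645+1/4·11.156301+1·9.802238≈16.373136; next y=-3/5·(-5.563645)+1/2·16.373136≈11.524755
n=5: y≈11.524755, sp=2, e=sp−y≈-9.524755; I≈1.631546, D=e−e_prev≈-17.088399; u=1/2·(-9.524755)+1/4·1.631546+1·(-17.088399)≈-21.442890; next y=-3/5·11.524755+1/2·(-21.442890)≈-17.636298
n=6: y≈-17.636298, sp=2, e=sp−y≈19.636298; I≈21.267844, D=e−e_prev≈29.161052; u=1/2·19.636298+1/4·21.267844+1·29.161052≈44.296162; next y=-3/5·(-17.636298)+1/2·44.296162≈32.729860
n=7: y≈32.729860, sp=2, e=sp−y≈-30.729860; I≈-9.462016, D=e−e_prev≈-50.366157; u=1/2·(-30.729860)+1/4·(-9.462016)+1·(-50.366157)≈-68.096591; next y=-3/5·32.729860+1/2·(-68.096591)≈-53.686211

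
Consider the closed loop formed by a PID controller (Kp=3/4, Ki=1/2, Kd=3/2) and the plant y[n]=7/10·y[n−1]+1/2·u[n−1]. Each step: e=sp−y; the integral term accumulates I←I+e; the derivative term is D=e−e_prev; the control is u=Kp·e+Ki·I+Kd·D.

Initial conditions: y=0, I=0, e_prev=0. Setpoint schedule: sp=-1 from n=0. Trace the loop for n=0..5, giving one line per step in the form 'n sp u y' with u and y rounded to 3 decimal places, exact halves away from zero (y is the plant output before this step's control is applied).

(exact arithmetic carried between steps; '≈' marks a value shown rounded to 6 d.p. or computed from one; I and e_prev carry over from the previous line; the table rounds u and y to 3 d.p., halves away from zero)
n=0: y=0, sp=-1, e=sp−y=-1; I=-1, D=e−e_prev=-1; u=3/4·(-1)+1/2·(-1)+3/2·(-1)=-2.75; next y=7/10·0+1/2·(-2.75)=-1.375
n=1: y=-1.375, sp=-1, e=sp−y=0.375; I=-0.625, D=e−e_prev=1.375; u=3/4·0.375+1/2·(-0.625)+3/2·1.375=2.03125; next y=7/10·(-1.375)+1/2·2.03125=0.053125
n=2: y=0.053125, sp=-1, e=sp−y=-1.053125; I=-1.678125, D=e−e_prev=-1.428125; u=3/4·(-1.053125)+1/2·(-1.678125)+3/2·(-1.428125)≈-3.771094; next y=7/10·0.053125+1/2·(-3.771094)≈-1.848359
n=3: y≈-1.848359, sp=-1, e=sp−y≈0.848359; I≈-0.829766, D=e−e_prev≈1.901484; u=3/4·0.848359+1/2·(-0.829766)+3/2·1.901484≈3.073613; next y=7/10·(-1.848359)+1/2·3.073613≈0.242955
n=4: y≈0.242955, sp=-1, e=sp−y≈-1.242955; I≈-2.072721, D=e−e_prev≈-2.091314; u=3/4·(-1.242955)+1/2·(-2.072721)+3/2·(-2.091314)≈-5.105548; next y=7/10·0.242955+1/2·(-5.105548)≈-2.382706
n=5: y≈-2.382706, sp=-1, e=sp−y≈1.382706; I≈-0.690015, D=e−e_prev≈2.625661; u=3/4·1.382706+1/2·(-0.690015)+3/2·2.625661≈4.630513; next y=7/10·(-2.382706)+1/2·4.630513≈0.647362

0 -1 -2.750 0.000
1 -1 2.031 -1.375
2 -1 -3.771 0.053
3 -1 3.074 -1.848
4 -1 -5.106 0.243
5 -1 4.631 -2.383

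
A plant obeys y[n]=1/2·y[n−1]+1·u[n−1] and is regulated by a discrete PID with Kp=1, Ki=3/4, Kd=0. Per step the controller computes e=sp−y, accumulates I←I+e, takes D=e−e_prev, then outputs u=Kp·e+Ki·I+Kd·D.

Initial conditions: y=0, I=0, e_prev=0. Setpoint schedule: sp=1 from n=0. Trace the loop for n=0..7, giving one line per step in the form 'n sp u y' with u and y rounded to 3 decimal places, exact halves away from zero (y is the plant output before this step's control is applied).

0 1 1.750 0.000
1 1 -0.563 1.750
2 1 1.391 0.313
3 1 -0.254 1.547
4 1 1.134 0.520
5 1 -0.035 1.394
6 1 0.951 0.661
7 1 0.120 1.281

(exact arithmetic carried between steps; '≈' marks a value shown rounded to 6 d.p. or computed from one; I and e_prev carry over from the previous line; the table rounds u and y to 3 d.p., halves away from zero)
n=0: y=0, sp=1, e=sp−y=1; I=1, D=e−e_prev=1; u=1·1+3/4·1+0·1=1.75; next y=1/2·0+1·1.75=1.75
n=1: y=1.75, sp=1, e=sp−y=-0.75; I=0.25, D=e−e_prev=-1.75; u=1·(-0.75)+3/4·0.25+0·(-1.75)=-0.5625; next y=1/2·1.75+1·(-0.5625)=0.3125
n=2: y=0.3125, sp=1, e=sp−y=0.6875; I=0.9375, D=e−e_prev=1.4375; u=1·0.6875+3/4·0.9375+0·1.4375=1.390625; next y=1/2·0.3125+1·1.390625=1.546875
n=3: y=1.546875, sp=1, e=sp−y=-0.546875; I=0.390625, D=e−e_prev=-1.234375; u=1·(-0.546875)+3/4·0.390625+0·(-1.234375)≈-0.253906; next y=1/2·1.546875+1·(-0.253906)≈0.519531
n=4: y≈0.519531, sp=1, e=sp−y≈0.480469; I≈0.871094, D=e−e_prev≈1.027344; u=1·0.480469+3/4·0.871094+0·1.027344≈1.133789; next y=1/2·0.519531+1·1.133789≈1.393555
n=5: y≈1.393555, sp=1, e=sp−y≈-0.393555; I≈0.477539, D=e−e_prev≈-0.874023; u=1·(-0.393555)+3/4·0.477539+0·(-0.874023)≈-0.035400; next y=1/2·1.393555+1·(-0.035400)≈0.661377
n=6: y≈0.661377, sp=1, e=sp−y≈0.338623; I≈0.816162, D=e−e_prev≈0.732178; u=1·0.338623+3/4·0.816162+0·0.732178≈0.950745; next y=1/2·0.661377+1·0.950745≈1.281433
n=7: y≈1.281433, sp=1, e=sp−y≈-0.281433; I≈0.534729, D=e−e_prev≈-0.620056; u=1·(-0.281433)+3/4·0.534729+0·(-0.620056)≈0.119614; next y=1/2·1.281433+1·0.119614≈0.760330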